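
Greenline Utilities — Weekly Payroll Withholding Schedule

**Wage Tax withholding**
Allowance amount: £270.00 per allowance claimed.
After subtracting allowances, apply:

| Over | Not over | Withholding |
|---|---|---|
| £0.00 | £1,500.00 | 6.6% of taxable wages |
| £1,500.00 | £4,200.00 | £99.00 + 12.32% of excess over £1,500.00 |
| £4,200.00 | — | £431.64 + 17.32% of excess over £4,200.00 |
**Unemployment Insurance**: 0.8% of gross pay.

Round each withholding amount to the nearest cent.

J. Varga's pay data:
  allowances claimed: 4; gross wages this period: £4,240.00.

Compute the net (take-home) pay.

£3,902.57

Wage Tax: taxable = £4,240.00 − 4×£270.00 = £3,160.00
  £99.00 + 12.32% × (£3,160.00 − £1,500.00) = £99.00 + 12.32% × £1,660.00 = £303.51
Unemployment Insurance: 0.8% × £4,240.00 = £33.92
Total withheld: £303.51 + £33.92 = £337.43
Net pay: £4,240.00 − £337.43 = £3,902.57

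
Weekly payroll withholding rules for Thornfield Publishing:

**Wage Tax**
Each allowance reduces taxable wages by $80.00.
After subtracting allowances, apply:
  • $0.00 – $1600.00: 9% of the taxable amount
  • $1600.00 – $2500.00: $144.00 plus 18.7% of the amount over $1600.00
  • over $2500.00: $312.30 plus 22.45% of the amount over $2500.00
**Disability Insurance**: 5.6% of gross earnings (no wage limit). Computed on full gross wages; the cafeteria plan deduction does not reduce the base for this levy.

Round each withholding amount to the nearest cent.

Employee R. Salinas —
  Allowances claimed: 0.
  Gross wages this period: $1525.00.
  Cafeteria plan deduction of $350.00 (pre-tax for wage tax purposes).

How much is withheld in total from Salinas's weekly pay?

Wage Tax: taxable = $1525.00 − $350.00 = $1175.00
  9% × $1175.00 = $105.75
Disability Insurance: 5.6% × $1525.00 = $85.40
Total: $105.75 + $85.40 = $191.15

$191.15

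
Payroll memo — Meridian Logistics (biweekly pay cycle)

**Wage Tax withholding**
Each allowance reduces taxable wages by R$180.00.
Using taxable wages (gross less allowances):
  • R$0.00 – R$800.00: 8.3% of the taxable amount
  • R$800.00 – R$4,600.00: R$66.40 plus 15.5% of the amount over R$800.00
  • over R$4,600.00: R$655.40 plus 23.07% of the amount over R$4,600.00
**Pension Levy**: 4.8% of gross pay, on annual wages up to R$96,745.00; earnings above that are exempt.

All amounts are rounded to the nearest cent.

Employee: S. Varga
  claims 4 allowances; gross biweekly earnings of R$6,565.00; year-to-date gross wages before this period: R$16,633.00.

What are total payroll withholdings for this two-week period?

Wage Tax: taxable = R$6,565.00 − 4×R$180.00 = R$5,845.00
  R$655.40 + 23.07% × (R$5,845.00 − R$4,600.00) = R$655.40 + 23.07% × R$1,245.00 = R$942.62
Pension Levy: 4.8% × R$6,565.00 = R$315.12
Total: R$942.62 + R$315.12 = R$1,257.74

R$1,257.74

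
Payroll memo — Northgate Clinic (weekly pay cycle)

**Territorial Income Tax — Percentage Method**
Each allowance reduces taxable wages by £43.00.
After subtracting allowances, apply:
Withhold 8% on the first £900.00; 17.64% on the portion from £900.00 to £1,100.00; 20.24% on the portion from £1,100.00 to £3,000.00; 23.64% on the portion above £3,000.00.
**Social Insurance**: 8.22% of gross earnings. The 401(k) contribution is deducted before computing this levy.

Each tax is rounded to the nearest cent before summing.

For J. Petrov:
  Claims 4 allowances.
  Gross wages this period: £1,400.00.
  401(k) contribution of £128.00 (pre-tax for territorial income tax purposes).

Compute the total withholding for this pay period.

Territorial Income Tax: taxable = £1,400.00 − £128.00 − 4×£43.00 = £1,100.00
  £72.00 + 17.64% × (£1,100.00 − £900.00) = £72.00 + 17.64% × £200.00 = £107.28
Social Insurance: 8.22% × £1,272.00 = £104.56
Total: £107.28 + £104.56 = £211.84

£211.84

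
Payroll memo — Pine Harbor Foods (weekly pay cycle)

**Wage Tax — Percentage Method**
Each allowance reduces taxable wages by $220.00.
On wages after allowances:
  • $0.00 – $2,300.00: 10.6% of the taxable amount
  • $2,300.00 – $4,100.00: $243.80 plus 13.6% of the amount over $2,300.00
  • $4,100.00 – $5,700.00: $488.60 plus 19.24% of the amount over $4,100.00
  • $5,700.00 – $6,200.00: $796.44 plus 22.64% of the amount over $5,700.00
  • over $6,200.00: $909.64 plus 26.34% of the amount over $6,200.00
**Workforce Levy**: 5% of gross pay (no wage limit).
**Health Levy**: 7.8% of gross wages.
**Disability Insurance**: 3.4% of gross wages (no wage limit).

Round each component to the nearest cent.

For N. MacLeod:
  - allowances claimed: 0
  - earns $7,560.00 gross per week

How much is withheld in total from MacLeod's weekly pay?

Wage Tax: taxable = $7,560.00
  $909.64 + 26.34% × ($7,560.00 − $6,200.00) = $909.64 + 26.34% × $1,360.00 = $1,267.86
Workforce Levy: 5% × $7,560.00 = $378.00
Health Levy: 7.8% × $7,560.00 = $589.68
Disability Insurance: 3.4% × $7,560.00 = $257.04
Total: $1,267.86 + $378.00 + $589.68 + $257.04 = $2,492.58

$2,492.58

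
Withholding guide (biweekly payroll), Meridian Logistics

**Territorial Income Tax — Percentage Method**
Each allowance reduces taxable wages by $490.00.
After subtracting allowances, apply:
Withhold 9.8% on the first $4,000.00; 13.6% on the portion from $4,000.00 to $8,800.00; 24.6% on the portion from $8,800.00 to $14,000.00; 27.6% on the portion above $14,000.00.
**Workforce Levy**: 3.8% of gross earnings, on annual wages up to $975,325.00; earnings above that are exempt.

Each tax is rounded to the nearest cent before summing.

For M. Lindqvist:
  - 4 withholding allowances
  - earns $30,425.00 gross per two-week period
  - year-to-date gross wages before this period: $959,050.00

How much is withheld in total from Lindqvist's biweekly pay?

$6,934.79

Territorial Income Tax: taxable = $30,425.00 − 4×$490.00 = $28,465.00
  $2,324.00 + 27.6% × ($28,465.00 − $14,000.00) = $2,324.00 + 27.6% × $14,465.00 = $6,316.34
Workforce Levy: cap $975,325.00 − YTD $959,050.00 = $16,275.00 subject; 3.8% × $16,275.00 = $618.45
Total: $6,316.34 + $618.45 = $6,934.79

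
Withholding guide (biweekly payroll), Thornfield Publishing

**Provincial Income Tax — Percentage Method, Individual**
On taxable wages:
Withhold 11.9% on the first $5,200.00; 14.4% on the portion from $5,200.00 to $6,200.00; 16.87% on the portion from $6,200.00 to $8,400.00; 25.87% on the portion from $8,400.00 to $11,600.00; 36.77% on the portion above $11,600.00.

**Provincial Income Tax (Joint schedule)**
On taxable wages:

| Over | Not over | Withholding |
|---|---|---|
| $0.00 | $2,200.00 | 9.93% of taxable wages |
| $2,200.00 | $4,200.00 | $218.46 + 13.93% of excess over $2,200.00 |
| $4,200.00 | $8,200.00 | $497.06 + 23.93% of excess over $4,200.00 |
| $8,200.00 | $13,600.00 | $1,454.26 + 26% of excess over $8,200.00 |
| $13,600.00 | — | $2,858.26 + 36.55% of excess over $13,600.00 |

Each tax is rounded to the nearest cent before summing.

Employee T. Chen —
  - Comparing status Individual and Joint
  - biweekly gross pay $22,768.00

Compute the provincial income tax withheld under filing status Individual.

Provincial Income Tax (Individual): taxable = $22,768.00
  $1,961.78 + 36.77% × ($22,768.00 − $11,600.00) = $1,961.78 + 36.77% × $11,168.00 = $6,068.25

$6,068.25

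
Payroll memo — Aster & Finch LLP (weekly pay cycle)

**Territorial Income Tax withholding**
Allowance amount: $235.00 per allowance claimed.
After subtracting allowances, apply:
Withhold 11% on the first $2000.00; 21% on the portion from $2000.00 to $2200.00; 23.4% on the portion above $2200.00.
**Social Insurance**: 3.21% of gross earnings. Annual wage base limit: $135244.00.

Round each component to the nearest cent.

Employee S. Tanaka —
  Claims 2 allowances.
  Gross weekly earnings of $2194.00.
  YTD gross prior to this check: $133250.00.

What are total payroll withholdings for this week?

Territorial Income Tax: taxable = $2194.00 − 2×$235.00 = $1724.00
  11% × $1724.00 = $189.64
Social Insurance: cap $135244.00 − YTD $133250.00 = $1994.00 subject; 3.21% × $1994.00 = $64.01
Total: $189.64 + $64.01 = $253.65

$253.65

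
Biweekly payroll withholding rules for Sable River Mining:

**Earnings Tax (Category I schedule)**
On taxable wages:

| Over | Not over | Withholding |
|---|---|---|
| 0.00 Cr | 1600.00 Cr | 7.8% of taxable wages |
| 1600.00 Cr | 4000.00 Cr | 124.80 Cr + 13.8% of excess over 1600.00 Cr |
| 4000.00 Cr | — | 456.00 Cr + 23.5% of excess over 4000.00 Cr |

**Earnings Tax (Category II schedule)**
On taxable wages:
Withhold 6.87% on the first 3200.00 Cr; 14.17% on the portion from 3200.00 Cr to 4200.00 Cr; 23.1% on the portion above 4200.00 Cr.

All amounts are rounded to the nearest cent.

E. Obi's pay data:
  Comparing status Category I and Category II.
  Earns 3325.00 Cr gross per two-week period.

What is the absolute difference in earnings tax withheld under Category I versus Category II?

Earnings Tax (Category I): taxable = 3325.00 Cr
  124.80 Cr + 13.8% × (3325.00 Cr − 1600.00 Cr) = 124.80 Cr + 13.8% × 1725.00 Cr = 362.85 Cr
Earnings Tax (Category II): taxable = 3325.00 Cr
  219.84 Cr + 14.17% × (3325.00 Cr − 3200.00 Cr) = 219.84 Cr + 14.17% × 125.00 Cr = 237.55 Cr
Difference: |362.85 Cr − 237.55 Cr| = 125.30 Cr (higher under Category I)

125.30 Cr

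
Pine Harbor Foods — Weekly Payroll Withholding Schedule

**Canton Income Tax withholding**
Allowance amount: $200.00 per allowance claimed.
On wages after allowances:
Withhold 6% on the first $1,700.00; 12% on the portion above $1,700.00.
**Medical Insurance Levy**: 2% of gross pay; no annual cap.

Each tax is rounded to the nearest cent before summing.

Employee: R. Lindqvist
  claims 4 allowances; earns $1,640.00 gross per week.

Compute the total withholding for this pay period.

$83.20

Canton Income Tax: taxable = $1,640.00 − 4×$200.00 = $840.00
  6% × $840.00 = $50.40
Medical Insurance Levy: 2% × $1,640.00 = $32.80
Total: $50.40 + $32.80 = $83.20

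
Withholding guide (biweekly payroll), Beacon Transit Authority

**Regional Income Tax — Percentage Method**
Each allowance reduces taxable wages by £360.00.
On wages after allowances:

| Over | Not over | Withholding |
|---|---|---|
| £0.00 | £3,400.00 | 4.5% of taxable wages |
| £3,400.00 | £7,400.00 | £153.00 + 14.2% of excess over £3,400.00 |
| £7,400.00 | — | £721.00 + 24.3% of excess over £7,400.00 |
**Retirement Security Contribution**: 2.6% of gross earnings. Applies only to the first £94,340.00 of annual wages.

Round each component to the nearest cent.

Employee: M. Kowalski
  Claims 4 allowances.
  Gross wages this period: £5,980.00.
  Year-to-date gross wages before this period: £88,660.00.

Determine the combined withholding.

£462.56

Regional Income Tax: taxable = £5,980.00 − 4×£360.00 = £4,540.00
  £153.00 + 14.2% × (£4,540.00 − £3,400.00) = £153.00 + 14.2% × £1,140.00 = £314.88
Retirement Security Contribution: cap £94,340.00 − YTD £88,660.00 = £5,680.00 subject; 2.6% × £5,680.00 = £147.68
Total: £314.88 + £147.68 = £462.56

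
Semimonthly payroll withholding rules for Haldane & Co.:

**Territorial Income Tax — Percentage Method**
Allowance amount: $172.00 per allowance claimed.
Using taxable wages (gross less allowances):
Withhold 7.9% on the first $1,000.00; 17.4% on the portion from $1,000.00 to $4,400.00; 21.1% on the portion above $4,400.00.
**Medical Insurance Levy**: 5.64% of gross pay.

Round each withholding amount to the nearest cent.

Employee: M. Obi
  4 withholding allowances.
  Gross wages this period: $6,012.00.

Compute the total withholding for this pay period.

$1,204.64

Territorial Income Tax: taxable = $6,012.00 − 4×$172.00 = $5,324.00
  $670.60 + 21.1% × ($5,324.00 − $4,400.00) = $670.60 + 21.1% × $924.00 = $865.56
Medical Insurance Levy: 5.64% × $6,012.00 = $339.08
Total: $865.56 + $339.08 = $1,204.64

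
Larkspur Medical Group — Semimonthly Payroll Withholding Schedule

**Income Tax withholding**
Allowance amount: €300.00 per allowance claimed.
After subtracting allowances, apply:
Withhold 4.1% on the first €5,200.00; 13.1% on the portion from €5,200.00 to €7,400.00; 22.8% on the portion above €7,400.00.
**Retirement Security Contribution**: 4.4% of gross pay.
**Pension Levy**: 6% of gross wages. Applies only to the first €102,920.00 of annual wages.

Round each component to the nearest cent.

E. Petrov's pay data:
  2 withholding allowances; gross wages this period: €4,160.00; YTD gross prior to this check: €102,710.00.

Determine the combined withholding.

€341.60

Income Tax: taxable = €4,160.00 − 2×€300.00 = €3,560.00
  4.1% × €3,560.00 = €145.96
Retirement Security Contribution: 4.4% × €4,160.00 = €183.04
Pension Levy: cap €102,920.00 − YTD €102,710.00 = €210.00 subject; 6% × €210.00 = €12.60
Total: €145.96 + €183.04 + €12.60 = €341.60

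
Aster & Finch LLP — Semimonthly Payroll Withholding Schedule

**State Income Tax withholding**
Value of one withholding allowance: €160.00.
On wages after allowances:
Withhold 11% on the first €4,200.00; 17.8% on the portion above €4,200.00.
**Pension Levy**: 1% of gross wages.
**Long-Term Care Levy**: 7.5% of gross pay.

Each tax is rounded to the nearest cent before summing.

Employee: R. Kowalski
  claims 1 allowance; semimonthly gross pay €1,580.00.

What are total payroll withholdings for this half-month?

State Income Tax: taxable = €1,580.00 − 1×€160.00 = €1,420.00
  11% × €1,420.00 = €156.20
Pension Levy: 1% × €1,580.00 = €15.80
Long-Term Care Levy: 7.5% × €1,580.00 = €118.50
Total: €156.20 + €15.80 + €118.50 = €290.50

€290.50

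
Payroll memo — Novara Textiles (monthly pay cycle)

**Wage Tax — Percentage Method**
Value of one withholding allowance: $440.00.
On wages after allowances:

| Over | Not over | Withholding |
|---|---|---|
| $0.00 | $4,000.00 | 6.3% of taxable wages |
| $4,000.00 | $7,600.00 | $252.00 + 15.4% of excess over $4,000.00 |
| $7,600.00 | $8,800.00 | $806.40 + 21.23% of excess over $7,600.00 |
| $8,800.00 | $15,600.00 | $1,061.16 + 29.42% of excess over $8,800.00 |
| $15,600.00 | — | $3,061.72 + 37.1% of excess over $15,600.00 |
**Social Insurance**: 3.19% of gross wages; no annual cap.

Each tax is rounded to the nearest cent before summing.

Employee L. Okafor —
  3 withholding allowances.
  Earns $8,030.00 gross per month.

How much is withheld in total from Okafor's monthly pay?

$925.50

Wage Tax: taxable = $8,030.00 − 3×$440.00 = $6,710.00
  $252.00 + 15.4% × ($6,710.00 − $4,000.00) = $252.00 + 15.4% × $2,710.00 = $669.34
Social Insurance: 3.19% × $8,030.00 = $256.16
Total: $669.34 + $256.16 = $925.50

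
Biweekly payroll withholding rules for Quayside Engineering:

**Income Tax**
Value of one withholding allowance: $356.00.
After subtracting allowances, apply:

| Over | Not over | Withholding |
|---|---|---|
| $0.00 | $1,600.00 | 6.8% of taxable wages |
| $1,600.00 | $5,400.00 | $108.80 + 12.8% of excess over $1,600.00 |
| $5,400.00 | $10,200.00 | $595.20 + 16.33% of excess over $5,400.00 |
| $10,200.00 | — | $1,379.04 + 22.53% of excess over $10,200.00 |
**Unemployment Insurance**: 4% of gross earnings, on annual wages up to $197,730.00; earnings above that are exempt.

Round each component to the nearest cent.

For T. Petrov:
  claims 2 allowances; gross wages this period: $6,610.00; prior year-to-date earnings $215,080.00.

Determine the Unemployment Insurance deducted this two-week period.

$0.00

Unemployment Insurance: YTD $215,080.00 ≥ cap $197,730.00 → $0.00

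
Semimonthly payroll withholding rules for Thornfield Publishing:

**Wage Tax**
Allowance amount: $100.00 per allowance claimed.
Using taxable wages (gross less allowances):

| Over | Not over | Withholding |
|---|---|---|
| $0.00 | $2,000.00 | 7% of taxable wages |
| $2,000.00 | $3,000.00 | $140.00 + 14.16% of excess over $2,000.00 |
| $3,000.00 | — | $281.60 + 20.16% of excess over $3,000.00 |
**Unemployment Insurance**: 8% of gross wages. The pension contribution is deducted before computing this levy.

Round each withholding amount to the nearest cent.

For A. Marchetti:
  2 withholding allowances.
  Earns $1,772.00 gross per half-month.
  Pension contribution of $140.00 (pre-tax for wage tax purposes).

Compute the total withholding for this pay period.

$230.80

Wage Tax: taxable = $1,772.00 − $140.00 − 2×$100.00 = $1,432.00
  7% × $1,432.00 = $100.24
Unemployment Insurance: 8% × $1,632.00 = $130.56
Total: $100.24 + $130.56 = $230.80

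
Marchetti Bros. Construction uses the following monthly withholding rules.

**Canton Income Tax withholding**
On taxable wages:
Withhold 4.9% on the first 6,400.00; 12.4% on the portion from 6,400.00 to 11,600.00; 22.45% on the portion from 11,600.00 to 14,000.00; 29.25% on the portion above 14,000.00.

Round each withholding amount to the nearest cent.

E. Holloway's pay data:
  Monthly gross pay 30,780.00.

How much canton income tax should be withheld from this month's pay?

6,405.35

Canton Income Tax: taxable = 30,780.00
  1,497.20 + 29.25% × (30,780.00 − 14,000.00) = 1,497.20 + 29.25% × 16,780.00 = 6,405.35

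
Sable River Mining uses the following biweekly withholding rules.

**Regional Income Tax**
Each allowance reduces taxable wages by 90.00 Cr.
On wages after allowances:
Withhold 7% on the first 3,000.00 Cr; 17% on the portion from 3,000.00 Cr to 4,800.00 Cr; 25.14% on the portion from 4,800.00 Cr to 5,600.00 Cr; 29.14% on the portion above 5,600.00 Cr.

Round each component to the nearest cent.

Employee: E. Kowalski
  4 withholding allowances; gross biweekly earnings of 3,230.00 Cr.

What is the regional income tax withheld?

200.90 Cr

Regional Income Tax: taxable = 3,230.00 Cr − 4×90.00 Cr = 2,870.00 Cr
  7% × 2,870.00 Cr = 200.90 Cr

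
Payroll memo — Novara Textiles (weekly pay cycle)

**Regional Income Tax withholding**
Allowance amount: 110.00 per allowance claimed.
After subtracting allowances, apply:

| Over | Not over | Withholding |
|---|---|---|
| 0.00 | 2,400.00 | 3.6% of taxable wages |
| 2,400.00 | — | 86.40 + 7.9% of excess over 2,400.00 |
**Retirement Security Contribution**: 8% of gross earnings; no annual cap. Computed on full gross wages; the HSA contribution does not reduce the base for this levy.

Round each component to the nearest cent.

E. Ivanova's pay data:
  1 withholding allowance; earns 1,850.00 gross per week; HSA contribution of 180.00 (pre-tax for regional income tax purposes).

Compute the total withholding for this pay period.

Regional Income Tax: taxable = 1,850.00 − 180.00 − 1×110.00 = 1,560.00
  3.6% × 1,560.00 = 56.16
Retirement Security Contribution: 8% × 1,850.00 = 148.00
Total: 56.16 + 148.00 = 204.16

204.16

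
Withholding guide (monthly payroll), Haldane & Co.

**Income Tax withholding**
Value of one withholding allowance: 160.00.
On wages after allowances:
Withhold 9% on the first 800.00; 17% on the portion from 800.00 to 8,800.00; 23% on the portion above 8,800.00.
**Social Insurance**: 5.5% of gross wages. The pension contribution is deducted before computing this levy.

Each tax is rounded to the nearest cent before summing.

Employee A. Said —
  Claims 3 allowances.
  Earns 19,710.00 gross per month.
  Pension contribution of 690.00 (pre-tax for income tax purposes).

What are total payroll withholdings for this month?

4,718.30

Income Tax: taxable = 19,710.00 − 690.00 − 3×160.00 = 18,540.00
  1,432.00 + 23% × (18,540.00 − 8,800.00) = 1,432.00 + 23% × 9,740.00 = 3,672.20
Social Insurance: 5.5% × 19,020.00 = 1,046.10
Total: 3,672.20 + 1,046.10 = 4,718.30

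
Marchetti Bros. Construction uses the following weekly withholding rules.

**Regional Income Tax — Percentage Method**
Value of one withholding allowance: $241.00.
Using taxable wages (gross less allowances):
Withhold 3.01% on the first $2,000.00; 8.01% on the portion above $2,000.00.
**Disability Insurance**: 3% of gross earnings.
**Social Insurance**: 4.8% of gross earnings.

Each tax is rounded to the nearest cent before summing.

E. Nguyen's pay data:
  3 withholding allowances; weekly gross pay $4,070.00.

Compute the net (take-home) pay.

Regional Income Tax: taxable = $4,070.00 − 3×$241.00 = $3,347.00
  $60.20 + 8.01% × ($3,347.00 − $2,000.00) = $60.20 + 8.01% × $1,347.00 = $168.09
Disability Insurance: 3% × $4,070.00 = $122.10
Social Insurance: 4.8% × $4,070.00 = $195.36
Total withheld: $168.09 + $122.10 + $195.36 = $485.55
Net pay: $4,070.00 − $485.55 = $3,584.45

$3,584.45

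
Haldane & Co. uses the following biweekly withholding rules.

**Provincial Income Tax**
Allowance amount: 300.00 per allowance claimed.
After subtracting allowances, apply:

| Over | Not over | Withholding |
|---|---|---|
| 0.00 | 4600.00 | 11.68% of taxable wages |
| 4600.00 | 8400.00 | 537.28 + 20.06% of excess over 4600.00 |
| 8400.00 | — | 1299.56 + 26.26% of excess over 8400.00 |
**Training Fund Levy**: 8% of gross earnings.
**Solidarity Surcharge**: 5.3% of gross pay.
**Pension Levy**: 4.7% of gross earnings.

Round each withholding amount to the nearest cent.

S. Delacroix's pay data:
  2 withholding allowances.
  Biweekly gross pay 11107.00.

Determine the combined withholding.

3852.12

Provincial Income Tax: taxable = 11107.00 − 2×300.00 = 10507.00
  1299.56 + 26.26% × (10507.00 − 8400.00) = 1299.56 + 26.26% × 2107.00 = 1852.86
Training Fund Levy: 8% × 11107.00 = 888.56
Solidarity Surcharge: 5.3% × 11107.00 = 588.67
Pension Levy: 4.7% × 11107.00 = 522.03
Total: 1852.86 + 888.56 + 588.67 + 522.03 = 3852.12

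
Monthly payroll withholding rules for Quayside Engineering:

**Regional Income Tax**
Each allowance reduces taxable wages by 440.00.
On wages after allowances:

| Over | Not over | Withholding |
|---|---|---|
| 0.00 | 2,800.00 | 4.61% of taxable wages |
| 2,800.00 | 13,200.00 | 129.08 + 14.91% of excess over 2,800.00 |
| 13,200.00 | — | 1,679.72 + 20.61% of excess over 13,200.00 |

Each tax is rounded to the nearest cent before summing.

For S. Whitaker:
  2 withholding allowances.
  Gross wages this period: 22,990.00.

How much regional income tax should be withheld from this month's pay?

3,516.07

Regional Income Tax: taxable = 22,990.00 − 2×440.00 = 22,110.00
  1,679.72 + 20.61% × (22,110.00 − 13,200.00) = 1,679.72 + 20.61% × 8,910.00 = 3,516.07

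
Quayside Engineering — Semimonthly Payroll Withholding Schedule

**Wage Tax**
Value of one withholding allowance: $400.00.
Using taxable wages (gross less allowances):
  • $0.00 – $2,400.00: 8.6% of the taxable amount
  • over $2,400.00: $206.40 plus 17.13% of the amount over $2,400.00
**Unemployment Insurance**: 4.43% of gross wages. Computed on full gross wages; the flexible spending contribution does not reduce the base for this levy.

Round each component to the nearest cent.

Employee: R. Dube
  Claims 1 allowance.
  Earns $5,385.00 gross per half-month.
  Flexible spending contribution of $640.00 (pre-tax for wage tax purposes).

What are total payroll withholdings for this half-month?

Wage Tax: taxable = $5,385.00 − $640.00 − 1×$400.00 = $4,345.00
  $206.40 + 17.13% × ($4,345.00 − $2,400.00) = $206.40 + 17.13% × $1,945.00 = $539.58
Unemployment Insurance: 4.43% × $5,385.00 = $238.56
Total: $539.58 + $238.56 = $778.14

$778.14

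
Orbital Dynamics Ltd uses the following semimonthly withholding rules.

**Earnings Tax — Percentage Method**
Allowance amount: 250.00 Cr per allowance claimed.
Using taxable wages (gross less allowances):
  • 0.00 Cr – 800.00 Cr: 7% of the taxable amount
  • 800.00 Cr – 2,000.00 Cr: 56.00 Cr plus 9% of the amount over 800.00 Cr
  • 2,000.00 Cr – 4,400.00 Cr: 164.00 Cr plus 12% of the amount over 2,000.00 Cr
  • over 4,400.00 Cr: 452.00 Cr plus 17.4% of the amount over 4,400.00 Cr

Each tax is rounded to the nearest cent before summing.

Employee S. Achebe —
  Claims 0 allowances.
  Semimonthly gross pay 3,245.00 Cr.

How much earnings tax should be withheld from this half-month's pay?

Earnings Tax: taxable = 3,245.00 Cr
  164.00 Cr + 12% × (3,245.00 Cr − 2,000.00 Cr) = 164.00 Cr + 12% × 1,245.00 Cr = 313.40 Cr

313.40 Cr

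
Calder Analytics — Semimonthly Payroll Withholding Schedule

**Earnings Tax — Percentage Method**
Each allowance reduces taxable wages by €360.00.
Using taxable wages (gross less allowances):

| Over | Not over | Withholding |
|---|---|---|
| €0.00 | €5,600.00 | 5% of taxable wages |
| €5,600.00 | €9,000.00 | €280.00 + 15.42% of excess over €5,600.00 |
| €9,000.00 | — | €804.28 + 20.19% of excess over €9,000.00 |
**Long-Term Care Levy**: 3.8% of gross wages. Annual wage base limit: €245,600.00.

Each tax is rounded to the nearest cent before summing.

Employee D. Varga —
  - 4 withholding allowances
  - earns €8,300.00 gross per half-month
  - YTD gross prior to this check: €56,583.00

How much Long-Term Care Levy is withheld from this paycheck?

€315.40

Long-Term Care Levy: 3.8% × €8,300.00 = €315.40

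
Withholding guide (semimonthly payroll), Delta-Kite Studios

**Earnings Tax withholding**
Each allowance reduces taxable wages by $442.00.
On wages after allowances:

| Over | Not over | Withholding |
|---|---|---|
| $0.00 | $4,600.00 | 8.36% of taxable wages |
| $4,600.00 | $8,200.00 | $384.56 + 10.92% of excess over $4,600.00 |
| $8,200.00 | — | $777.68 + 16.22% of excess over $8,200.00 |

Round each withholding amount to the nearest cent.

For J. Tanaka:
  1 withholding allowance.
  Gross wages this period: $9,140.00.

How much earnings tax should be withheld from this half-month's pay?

$858.46

Earnings Tax: taxable = $9,140.00 − 1×$442.00 = $8,698.00
  $777.68 + 16.22% × ($8,698.00 − $8,200.00) = $777.68 + 16.22% × $498.00 = $858.46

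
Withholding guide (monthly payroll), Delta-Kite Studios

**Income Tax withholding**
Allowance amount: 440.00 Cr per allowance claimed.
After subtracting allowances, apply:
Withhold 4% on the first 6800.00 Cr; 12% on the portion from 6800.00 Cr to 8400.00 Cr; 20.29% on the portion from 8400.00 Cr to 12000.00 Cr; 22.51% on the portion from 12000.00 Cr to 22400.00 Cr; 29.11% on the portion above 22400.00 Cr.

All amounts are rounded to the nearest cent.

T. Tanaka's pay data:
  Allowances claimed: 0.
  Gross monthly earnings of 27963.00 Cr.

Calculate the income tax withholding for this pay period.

5154.87 Cr

Income Tax: taxable = 27963.00 Cr
  3535.48 Cr + 29.11% × (27963.00 Cr − 22400.00 Cr) = 3535.48 Cr + 29.11% × 5563.00 Cr = 5154.87 Cr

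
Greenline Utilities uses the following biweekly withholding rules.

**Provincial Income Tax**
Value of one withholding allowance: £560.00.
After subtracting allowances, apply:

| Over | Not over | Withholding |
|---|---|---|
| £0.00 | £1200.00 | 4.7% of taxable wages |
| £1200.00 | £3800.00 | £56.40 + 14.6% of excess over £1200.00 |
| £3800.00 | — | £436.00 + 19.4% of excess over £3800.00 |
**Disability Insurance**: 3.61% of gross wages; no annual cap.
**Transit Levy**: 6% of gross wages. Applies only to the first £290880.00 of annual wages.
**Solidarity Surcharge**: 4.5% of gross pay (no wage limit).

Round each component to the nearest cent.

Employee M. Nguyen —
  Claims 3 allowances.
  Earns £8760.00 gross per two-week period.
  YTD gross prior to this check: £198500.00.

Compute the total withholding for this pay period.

Provincial Income Tax: taxable = £8760.00 − 3×£560.00 = £7080.00
  £436.00 + 19.4% × (£7080.00 − £3800.00) = £436.00 + 19.4% × £3280.00 = £1072.32
Disability Insurance: 3.61% × £8760.00 = £316.24
Transit Levy: 6% × £8760.00 = £525.60
Solidarity Surcharge: 4.5% × £8760.00 = £394.20
Total: £1072.32 + £316.24 + £525.60 + £394.20 = £2308.36

£2308.36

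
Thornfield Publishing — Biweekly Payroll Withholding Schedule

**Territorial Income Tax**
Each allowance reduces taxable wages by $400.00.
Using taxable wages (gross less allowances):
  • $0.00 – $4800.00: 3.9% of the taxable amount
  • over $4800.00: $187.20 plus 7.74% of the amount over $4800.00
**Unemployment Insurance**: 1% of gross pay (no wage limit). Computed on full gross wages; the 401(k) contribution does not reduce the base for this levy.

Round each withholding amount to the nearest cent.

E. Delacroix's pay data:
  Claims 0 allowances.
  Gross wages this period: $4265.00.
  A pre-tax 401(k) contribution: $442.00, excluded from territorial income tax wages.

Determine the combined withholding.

$191.75

Territorial Income Tax: taxable = $4265.00 − $442.00 = $3823.00
  3.9% × $3823.00 = $149.10
Unemployment Insurance: 1% × $4265.00 = $42.65
Total: $149.10 + $42.65 = $191.75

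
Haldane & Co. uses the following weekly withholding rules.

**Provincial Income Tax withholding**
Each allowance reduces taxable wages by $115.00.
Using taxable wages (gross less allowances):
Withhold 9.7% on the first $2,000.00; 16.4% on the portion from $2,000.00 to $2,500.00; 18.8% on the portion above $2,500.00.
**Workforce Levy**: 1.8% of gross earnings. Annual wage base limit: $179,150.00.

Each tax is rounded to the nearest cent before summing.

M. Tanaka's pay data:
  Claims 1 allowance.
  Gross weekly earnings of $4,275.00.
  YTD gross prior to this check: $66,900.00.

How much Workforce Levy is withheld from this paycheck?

Workforce Levy: 1.8% × $4,275.00 = $76.95

$76.95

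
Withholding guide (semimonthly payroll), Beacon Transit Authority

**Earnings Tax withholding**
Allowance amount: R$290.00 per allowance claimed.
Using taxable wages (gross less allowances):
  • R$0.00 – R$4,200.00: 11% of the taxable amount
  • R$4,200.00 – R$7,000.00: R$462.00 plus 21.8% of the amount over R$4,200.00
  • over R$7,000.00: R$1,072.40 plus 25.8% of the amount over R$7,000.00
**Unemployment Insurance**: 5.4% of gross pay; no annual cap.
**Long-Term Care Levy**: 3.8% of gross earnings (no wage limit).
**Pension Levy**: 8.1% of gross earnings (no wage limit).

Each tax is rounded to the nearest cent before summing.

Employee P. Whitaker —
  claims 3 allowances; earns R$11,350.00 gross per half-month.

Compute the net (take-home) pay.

Earnings Tax: taxable = R$11,350.00 − 3×R$290.00 = R$10,480.00
  R$1,072.40 + 25.8% × (R$10,480.00 − R$7,000.00) = R$1,072.40 + 25.8% × R$3,480.00 = R$1,970.24
Unemployment Insurance: 5.4% × R$11,350.00 = R$612.90
Long-Term Care Levy: 3.8% × R$11,350.00 = R$431.30
Pension Levy: 8.1% × R$11,350.00 = R$919.35
Total withheld: R$1,970.24 + R$612.90 + R$431.30 + R$919.35 = R$3,933.79
Net pay: R$11,350.00 − R$3,933.79 = R$7,416.21

R$7,416.21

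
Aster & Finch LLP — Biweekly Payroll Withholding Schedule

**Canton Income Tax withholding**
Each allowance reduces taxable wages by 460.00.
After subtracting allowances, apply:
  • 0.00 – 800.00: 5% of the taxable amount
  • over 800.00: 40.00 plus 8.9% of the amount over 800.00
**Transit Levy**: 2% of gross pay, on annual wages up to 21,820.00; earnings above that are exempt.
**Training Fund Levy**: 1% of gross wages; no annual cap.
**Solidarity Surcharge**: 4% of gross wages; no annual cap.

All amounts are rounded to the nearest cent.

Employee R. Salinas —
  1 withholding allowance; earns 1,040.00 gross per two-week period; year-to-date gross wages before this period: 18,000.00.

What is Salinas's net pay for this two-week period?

938.20

Canton Income Tax: taxable = 1,040.00 − 1×460.00 = 580.00
  5% × 580.00 = 29.00
Transit Levy: 2% × 1,040.00 = 20.80
Training Fund Levy: 1% × 1,040.00 = 10.40
Solidarity Surcharge: 4% × 1,040.00 = 41.60
Total withheld: 29.00 + 20.80 + 10.40 + 41.60 = 101.80
Net pay: 1,040.00 − 101.80 = 938.20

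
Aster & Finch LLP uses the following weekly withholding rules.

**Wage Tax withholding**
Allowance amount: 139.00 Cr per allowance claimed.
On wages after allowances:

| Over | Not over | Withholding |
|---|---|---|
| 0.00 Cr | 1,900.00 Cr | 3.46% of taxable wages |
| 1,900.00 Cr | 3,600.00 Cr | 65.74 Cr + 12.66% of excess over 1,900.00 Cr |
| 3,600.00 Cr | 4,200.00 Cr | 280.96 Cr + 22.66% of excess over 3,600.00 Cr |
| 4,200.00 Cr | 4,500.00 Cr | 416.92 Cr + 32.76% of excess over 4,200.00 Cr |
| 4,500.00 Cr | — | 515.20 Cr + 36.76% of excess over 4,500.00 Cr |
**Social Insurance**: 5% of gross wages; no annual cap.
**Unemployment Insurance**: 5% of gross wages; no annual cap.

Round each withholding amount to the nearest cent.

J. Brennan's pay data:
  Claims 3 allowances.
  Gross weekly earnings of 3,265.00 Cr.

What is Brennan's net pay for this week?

2,752.74 Cr

Wage Tax: taxable = 3,265.00 Cr − 3×139.00 Cr = 2,848.00 Cr
  65.74 Cr + 12.66% × (2,848.00 Cr − 1,900.00 Cr) = 65.74 Cr + 12.66% × 948.00 Cr = 185.76 Cr
Social Insurance: 5% × 3,265.00 Cr = 163.25 Cr
Unemployment Insurance: 5% × 3,265.00 Cr = 163.25 Cr
Total withheld: 185.76 Cr + 163.25 Cr + 163.25 Cr = 512.26 Cr
Net pay: 3,265.00 Cr − 512.26 Cr = 2,752.74 Cr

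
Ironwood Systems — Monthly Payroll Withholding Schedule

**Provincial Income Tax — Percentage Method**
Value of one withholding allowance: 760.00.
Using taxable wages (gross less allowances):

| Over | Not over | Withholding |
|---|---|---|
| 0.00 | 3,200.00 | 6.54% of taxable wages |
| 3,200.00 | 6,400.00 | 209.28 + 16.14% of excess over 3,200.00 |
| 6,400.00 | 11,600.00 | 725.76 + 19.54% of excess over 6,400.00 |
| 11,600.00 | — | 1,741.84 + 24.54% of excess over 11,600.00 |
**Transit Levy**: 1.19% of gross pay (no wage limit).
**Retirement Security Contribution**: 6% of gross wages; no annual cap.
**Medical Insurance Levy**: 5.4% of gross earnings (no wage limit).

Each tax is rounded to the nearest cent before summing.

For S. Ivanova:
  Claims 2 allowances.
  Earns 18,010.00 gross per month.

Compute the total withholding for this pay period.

5,209.31

Provincial Income Tax: taxable = 18,010.00 − 2×760.00 = 16,490.00
  1,741.84 + 24.54% × (16,490.00 − 11,600.00) = 1,741.84 + 24.54% × 4,890.00 = 2,941.85
Transit Levy: 1.19% × 18,010.00 = 214.32
Retirement Security Contribution: 6% × 18,010.00 = 1,080.60
Medical Insurance Levy: 5.4% × 18,010.00 = 972.54
Total: 2,941.85 + 214.32 + 1,080.60 + 972.54 = 5,209.31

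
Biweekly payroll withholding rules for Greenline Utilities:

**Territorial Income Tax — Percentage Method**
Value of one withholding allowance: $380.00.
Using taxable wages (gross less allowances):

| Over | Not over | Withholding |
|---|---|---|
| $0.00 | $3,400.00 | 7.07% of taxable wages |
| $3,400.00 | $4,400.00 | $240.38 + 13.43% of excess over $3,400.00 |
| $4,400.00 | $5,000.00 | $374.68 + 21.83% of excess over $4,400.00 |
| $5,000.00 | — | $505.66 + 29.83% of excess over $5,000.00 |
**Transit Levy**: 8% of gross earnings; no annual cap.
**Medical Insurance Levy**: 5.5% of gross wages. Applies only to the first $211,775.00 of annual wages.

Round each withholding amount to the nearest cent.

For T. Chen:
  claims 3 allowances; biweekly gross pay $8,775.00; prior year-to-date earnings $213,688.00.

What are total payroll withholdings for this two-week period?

$1,993.68

Territorial Income Tax: taxable = $8,775.00 − 3×$380.00 = $7,635.00
  $505.66 + 29.83% × ($7,635.00 − $5,000.00) = $505.66 + 29.83% × $2,635.00 = $1,291.68
Transit Levy: 8% × $8,775.00 = $702.00
Medical Insurance Levy: YTD $213,688.00 ≥ cap $211,775.00 → $0.00
Total: $1,291.68 + $702.00 + $0.00 = $1,993.68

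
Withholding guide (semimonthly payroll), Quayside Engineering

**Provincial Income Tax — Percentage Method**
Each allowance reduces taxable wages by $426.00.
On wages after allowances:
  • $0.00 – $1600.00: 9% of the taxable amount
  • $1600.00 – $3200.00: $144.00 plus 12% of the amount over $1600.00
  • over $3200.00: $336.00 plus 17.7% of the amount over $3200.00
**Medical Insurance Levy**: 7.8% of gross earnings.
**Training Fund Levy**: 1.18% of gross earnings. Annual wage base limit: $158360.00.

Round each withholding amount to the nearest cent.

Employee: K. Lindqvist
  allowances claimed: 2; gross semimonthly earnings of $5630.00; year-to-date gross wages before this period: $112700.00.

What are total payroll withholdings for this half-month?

Provincial Income Tax: taxable = $5630.00 − 2×$426.00 = $4778.00
  $336.00 + 17.7% × ($4778.00 − $3200.00) = $336.00 + 17.7% × $1578.00 = $615.31
Medical Insurance Levy: 7.8% × $5630.00 = $439.14
Training Fund Levy: 1.18% × $5630.00 = $66.43
Total: $615.31 + $439.14 + $66.43 = $1120.88

$1120.88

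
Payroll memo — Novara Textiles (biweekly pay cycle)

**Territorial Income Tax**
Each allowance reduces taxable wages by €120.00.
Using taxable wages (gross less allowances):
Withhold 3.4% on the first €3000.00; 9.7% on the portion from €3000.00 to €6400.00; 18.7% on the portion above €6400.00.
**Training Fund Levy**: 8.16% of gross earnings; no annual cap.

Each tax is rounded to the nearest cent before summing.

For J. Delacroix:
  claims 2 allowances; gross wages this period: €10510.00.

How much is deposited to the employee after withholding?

Territorial Income Tax: taxable = €10510.00 − 2×€120.00 = €10270.00
  €431.80 + 18.7% × (€10270.00 − €6400.00) = €431.80 + 18.7% × €3870.00 = €1155.49
Training Fund Levy: 8.16% × €10510.00 = €857.62
Total withheld: €1155.49 + €857.62 = €2013.11
Net pay: €10510.00 − €2013.11 = €8496.89

€8496.89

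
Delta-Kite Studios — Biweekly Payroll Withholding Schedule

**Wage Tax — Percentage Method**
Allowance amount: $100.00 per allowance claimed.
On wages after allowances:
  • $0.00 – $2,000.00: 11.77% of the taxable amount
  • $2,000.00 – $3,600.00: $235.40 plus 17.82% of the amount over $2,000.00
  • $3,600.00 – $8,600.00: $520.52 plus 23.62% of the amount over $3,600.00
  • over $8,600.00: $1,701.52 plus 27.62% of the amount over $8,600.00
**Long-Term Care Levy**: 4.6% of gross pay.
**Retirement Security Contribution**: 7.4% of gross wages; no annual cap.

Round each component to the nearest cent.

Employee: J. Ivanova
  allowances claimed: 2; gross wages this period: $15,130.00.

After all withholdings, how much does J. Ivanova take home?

Wage Tax: taxable = $15,130.00 − 2×$100.00 = $14,930.00
  $1,701.52 + 27.62% × ($14,930.00 − $8,600.00) = $1,701.52 + 27.62% × $6,330.00 = $3,449.87
Long-Term Care Levy: 4.6% × $15,130.00 = $695.98
Retirement Security Contribution: 7.4% × $15,130.00 = $1,119.62
Total withheld: $3,449.87 + $695.98 + $1,119.62 = $5,265.47
Net pay: $15,130.00 − $5,265.47 = $9,864.53

$9,864.53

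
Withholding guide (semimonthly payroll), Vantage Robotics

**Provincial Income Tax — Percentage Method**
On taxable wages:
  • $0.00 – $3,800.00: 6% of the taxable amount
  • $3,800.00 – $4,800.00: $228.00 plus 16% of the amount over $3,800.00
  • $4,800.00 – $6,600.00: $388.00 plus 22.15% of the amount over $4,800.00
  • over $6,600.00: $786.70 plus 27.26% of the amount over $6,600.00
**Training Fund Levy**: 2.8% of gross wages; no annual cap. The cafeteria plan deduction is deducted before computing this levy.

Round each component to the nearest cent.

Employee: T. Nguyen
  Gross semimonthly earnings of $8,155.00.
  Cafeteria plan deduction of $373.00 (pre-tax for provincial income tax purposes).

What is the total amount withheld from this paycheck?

Provincial Income Tax: taxable = $8,155.00 − $373.00 = $7,782.00
  $786.70 + 27.26% × ($7,782.00 − $6,600.00) = $786.70 + 27.26% × $1,182.00 = $1,108.91
Training Fund Levy: 2.8% × $7,782.00 = $217.90
Total: $1,108.91 + $217.90 = $1,326.81

$1,326.81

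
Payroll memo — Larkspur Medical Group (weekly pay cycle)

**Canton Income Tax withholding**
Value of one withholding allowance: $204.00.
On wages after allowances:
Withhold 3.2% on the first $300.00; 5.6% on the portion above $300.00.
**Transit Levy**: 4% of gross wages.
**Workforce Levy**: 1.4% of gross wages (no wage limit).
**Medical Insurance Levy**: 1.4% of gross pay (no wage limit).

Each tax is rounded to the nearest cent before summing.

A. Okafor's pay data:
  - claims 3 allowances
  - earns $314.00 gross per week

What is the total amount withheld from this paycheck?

$21.36

Canton Income Tax: taxable = $314.00 − 3×$204.00 = $-298.00
  Taxable ≤ 0 → $0.00
Transit Levy: 4% × $314.00 = $12.56
Workforce Levy: 1.4% × $314.00 = $4.40
Medical Insurance Levy: 1.4% × $314.00 = $4.40
Total: $0.00 + $12.56 + $4.40 + $4.40 = $21.36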